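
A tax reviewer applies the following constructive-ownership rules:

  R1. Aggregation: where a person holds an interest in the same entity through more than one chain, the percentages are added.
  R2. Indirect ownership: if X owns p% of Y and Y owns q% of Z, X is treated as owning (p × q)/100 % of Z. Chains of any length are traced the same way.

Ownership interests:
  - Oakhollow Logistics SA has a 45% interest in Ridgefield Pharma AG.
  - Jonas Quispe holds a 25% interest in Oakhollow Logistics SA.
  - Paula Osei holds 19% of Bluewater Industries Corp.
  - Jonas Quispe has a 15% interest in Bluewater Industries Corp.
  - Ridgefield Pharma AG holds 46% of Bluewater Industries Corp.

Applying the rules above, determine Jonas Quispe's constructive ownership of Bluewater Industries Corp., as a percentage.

20.175%

Chain via Oakhollow Logistics SA → Ridgefield Pharma AG (R2): 25% × 45% × 46% = 5.175% of Bluewater Industries Corp.
Direct interest in Bluewater Industries Corp: 15%.
Aggregating (R1): 5.175% + 15% = 20.175%.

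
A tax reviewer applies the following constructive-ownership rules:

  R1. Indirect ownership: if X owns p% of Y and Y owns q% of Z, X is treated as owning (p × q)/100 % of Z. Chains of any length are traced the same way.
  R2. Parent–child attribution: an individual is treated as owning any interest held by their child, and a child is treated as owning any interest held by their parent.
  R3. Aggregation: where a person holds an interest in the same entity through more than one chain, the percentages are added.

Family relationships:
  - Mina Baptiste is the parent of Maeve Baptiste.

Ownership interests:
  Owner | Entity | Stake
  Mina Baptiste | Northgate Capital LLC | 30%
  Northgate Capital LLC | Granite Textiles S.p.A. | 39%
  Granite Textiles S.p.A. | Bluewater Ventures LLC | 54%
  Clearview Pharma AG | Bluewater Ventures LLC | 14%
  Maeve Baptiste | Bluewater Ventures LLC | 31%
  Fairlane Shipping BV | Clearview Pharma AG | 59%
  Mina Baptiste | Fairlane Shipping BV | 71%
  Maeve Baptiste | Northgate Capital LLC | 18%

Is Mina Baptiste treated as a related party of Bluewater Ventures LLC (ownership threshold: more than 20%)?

By parent–child attribution (R2), Mina Baptiste is treated as also owning Maeve Baptiste's interest in Northgate Capital LLC, giving 30% + 18% = 48%.
By parent–child attribution (R2), Mina Baptiste is treated as owning Maeve Baptiste's 31% interest in Bluewater Ventures LLC.
Chain via Northgate Capital LLC → Granite Textiles S.p.A. (R1): 48% × 39% × 54% = 10.1088% of Bluewater Ventures LLC.
Chain via Fairlane Shipping BV → Clearview Pharma AG (R1): 71% × 59% × 14% = 5.8646% of Bluewater Ventures LLC.
Direct interest in Bluewater Ventures LLC: 31%.
Aggregating (R3): 10.1088% + 5.8646% + 31% = 46.9734%.
46.9734% exceeds the 20% threshold, so Mina is a related party to Bluewater Ventures LLC.

Yes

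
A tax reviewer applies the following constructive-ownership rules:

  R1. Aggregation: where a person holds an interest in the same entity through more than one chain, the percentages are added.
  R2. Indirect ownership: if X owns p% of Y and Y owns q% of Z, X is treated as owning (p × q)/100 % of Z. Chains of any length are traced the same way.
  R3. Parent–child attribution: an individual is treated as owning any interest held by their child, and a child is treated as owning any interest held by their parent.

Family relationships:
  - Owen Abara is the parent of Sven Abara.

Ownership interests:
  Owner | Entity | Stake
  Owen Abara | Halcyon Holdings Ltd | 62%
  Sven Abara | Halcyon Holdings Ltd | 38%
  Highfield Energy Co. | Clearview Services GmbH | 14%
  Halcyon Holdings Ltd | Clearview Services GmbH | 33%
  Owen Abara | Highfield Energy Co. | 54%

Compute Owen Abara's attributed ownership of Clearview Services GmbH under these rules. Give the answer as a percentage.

40.56%

By parent–child attribution (R3), Owen Abara is treated as also owning Sven Abara's interest in Halcyon Holdings Ltd, giving 62% + 38% = 100%.
Chain via Highfield Energy Co. (R2): 54% × 14% = 7.56% of Clearview Services GmbH.
Chain via Halcyon Holdings Ltd (R2): 100% × 33% = 33% of Clearview Services GmbH.
Aggregating (R1): 7.56% + 33% = 40.56%.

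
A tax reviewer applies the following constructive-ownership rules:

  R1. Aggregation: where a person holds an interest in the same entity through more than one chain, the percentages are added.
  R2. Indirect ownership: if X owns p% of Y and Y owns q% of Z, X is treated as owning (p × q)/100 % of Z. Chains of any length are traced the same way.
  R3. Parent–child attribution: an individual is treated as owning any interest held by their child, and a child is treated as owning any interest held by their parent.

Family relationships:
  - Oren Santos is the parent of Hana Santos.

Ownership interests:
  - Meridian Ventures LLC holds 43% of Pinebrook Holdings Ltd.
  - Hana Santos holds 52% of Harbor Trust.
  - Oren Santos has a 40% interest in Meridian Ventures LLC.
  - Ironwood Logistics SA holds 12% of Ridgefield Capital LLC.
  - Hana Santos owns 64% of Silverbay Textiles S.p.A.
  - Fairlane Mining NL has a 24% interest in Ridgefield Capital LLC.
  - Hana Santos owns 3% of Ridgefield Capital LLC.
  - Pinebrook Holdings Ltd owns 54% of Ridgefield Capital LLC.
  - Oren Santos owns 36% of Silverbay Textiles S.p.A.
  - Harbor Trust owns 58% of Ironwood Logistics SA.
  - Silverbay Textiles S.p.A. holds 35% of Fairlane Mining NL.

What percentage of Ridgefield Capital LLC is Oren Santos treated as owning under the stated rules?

24.3072%

By parent–child attribution (R3), Oren Santos is treated as also owning Hana Santos's interest in Silverbay Textiles S.p.A, giving 36% + 64% = 100%.
By parent–child attribution (R3), Oren Santos is treated as owning Hana Santos's 52% interest in Harbor Trust.
By parent–child attribution (R3), Oren Santos is treated as owning Hana Santos's 3% interest in Ridgefield Capital LLC.
Chain via Silverbay Textiles S.p.A. → Fairlane Mining NL (R2): 100% × 35% × 24% = 8.4% of Ridgefield Capital LLC.
Chain via Meridian Ventures LLC → Pinebrook Holdings Ltd (R2): 40% × 43% × 54% = 9.288% of Ridgefield Capital LLC.
Chain via Harbor Trust → Ironwood Logistics SA (R2): 52% × 58% × 12% = 3.6192% of Ridgefield Capital LLC.
Direct interest in Ridgefield Capital LLC: 3%.
Aggregating (R1): 8.4% + 9.288% + 3.6192% + 3% = 24.3072%.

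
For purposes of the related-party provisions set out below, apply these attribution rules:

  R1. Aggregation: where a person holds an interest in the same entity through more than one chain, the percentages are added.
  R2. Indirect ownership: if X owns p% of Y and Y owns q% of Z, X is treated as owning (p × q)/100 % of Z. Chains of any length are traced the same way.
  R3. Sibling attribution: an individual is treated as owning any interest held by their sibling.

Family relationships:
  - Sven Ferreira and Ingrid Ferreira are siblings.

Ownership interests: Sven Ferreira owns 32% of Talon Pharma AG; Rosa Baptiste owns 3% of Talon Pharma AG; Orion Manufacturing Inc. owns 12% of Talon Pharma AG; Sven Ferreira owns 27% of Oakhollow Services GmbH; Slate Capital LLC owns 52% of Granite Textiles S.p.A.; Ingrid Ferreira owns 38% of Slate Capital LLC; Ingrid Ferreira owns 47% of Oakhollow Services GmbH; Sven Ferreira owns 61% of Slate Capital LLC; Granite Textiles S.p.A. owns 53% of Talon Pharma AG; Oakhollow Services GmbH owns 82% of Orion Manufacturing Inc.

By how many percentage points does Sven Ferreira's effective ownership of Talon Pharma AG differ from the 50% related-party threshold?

By sibling attribution (R3), Sven Ferreira is treated as also owning Ingrid Ferreira's interest in Slate Capital LLC, giving 61% + 38% = 99%.
By sibling attribution (R3), Sven Ferreira is treated as also owning Ingrid Ferreira's interest in Oakhollow Services GmbH, giving 27% + 47% = 74%.
Chain via Slate Capital LLC → Granite Textiles S.p.A. (R2): 99% × 52% × 53% = 27.2844% of Talon Pharma AG.
Chain via Oakhollow Services GmbH → Orion Manufacturing Inc. (R2): 74% × 82% × 12% = 7.2816% of Talon Pharma AG.
Direct interest in Talon Pharma AG: 32%.
Aggregating (R1): 27.2844% + 7.2816% + 32% = 66.566%.
66.566% exceeds the 50% threshold by 16.566 percentage points.

16.566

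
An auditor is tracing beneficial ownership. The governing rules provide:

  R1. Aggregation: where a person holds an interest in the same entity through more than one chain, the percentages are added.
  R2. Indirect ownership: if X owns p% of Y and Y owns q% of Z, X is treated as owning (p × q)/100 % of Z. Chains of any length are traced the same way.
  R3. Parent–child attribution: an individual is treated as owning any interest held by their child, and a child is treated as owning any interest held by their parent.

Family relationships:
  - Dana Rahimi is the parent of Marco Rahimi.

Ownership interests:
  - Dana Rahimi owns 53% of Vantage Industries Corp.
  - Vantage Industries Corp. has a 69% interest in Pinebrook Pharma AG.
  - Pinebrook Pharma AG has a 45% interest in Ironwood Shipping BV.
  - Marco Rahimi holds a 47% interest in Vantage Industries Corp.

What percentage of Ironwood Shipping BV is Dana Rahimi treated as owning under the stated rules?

By parent–child attribution (R3), Dana Rahimi is treated as also owning Marco Rahimi's interest in Vantage Industries Corp, giving 53% + 47% = 100%.
Chain via Vantage Industries Corp. → Pinebrook Pharma AG (R2): 100% × 69% × 45% = 31.05% of Ironwood Shipping BV.

31.05%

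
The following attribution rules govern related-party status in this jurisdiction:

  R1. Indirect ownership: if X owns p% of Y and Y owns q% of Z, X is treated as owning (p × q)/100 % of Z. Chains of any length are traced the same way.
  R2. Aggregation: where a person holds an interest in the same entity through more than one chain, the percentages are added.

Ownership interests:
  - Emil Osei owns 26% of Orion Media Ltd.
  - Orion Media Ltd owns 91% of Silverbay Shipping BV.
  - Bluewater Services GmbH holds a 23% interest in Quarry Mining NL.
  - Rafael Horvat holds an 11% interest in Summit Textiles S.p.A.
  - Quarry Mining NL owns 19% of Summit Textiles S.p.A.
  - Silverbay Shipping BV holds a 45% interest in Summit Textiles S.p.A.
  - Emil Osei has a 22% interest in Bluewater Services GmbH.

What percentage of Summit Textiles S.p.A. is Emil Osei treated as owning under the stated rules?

11.6084%

Chain via Orion Media Ltd → Silverbay Shipping BV (R1): 26% × 91% × 45% = 10.647% of Summit Textiles S.p.A.
Chain via Bluewater Services GmbH → Quarry Mining NL (R1): 22% × 23% × 19% = 0.9614% of Summit Textiles S.p.A.
Aggregating (R2): 10.647% + 0.9614% = 11.6084%.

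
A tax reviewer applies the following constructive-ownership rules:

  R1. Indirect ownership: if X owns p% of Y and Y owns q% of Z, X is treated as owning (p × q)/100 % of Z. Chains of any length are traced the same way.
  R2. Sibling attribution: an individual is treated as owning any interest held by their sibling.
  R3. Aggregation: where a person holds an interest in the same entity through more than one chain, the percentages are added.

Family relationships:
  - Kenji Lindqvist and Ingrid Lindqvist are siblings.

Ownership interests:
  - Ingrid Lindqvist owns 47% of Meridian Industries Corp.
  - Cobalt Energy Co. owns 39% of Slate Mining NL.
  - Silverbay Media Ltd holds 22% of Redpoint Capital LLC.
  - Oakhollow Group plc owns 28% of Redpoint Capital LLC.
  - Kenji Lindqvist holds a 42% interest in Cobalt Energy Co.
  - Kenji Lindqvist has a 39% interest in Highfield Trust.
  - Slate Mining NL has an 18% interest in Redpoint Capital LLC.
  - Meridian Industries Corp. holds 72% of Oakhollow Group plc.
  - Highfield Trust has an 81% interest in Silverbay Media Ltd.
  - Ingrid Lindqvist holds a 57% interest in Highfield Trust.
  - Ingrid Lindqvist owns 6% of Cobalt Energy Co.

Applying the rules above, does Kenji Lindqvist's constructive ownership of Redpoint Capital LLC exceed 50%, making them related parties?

By sibling attribution (R2), Kenji Lindqvist is treated as also owning Ingrid Lindqvist's interest in Cobalt Energy Co, giving 42% + 6% = 48%.
By sibling attribution (R2), Kenji Lindqvist is treated as also owning Ingrid Lindqvist's interest in Highfield Trust, giving 39% + 57% = 96%.
By sibling attribution (R2), Kenji Lindqvist is treated as owning Ingrid Lindqvist's 47% interest in Meridian Industries Corp.
Chain via Cobalt Energy Co. → Slate Mining NL (R1): 48% × 39% × 18% = 3.3696% of Redpoint Capital LLC.
Chain via Highfield Trust → Silverbay Media Ltd (R1): 96% × 81% × 22% = 17.1072% of Redpoint Capital LLC.
Chain via Meridian Industries Corp. → Oakhollow Group plc (R1): 47% × 72% × 28% = 9.4752% of Redpoint Capital LLC.
Aggregating (R3): 3.3696% + 17.1072% + 9.4752% = 29.952%.
29.952% does not exceed the 50% threshold, so Kenji is not a related party to Redpoint Capital LLC.

No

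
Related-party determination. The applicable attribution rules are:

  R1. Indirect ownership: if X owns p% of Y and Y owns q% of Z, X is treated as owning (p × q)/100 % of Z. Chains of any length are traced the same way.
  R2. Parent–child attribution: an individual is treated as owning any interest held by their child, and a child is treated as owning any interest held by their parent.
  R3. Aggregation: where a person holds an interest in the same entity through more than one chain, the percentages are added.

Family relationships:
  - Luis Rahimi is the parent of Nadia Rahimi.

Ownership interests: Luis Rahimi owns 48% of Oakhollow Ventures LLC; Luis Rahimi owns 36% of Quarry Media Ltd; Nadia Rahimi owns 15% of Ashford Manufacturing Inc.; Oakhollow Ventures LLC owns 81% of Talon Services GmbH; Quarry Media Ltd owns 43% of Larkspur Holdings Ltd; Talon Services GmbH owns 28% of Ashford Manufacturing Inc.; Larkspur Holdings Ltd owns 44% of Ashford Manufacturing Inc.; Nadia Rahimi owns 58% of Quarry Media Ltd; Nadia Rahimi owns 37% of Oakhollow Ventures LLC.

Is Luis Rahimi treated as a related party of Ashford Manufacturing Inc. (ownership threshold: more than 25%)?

By parent–child attribution (R2), Luis Rahimi is treated as also owning Nadia Rahimi's interest in Oakhollow Ventures LLC, giving 48% + 37% = 85%.
By parent–child attribution (R2), Luis Rahimi is treated as also owning Nadia Rahimi's interest in Quarry Media Ltd, giving 36% + 58% = 94%.
By parent–child attribution (R2), Luis Rahimi is treated as owning Nadia Rahimi's 15% interest in Ashford Manufacturing Inc.
Chain via Oakhollow Ventures LLC → Talon Services GmbH (R1): 85% × 81% × 28% = 19.278% of Ashford Manufacturing Inc.
Chain via Quarry Media Ltd → Larkspur Holdings Ltd (R1): 94% × 43% × 44% = 17.7848% of Ashford Manufacturing Inc.
Direct interest in Ashford Manufacturing Inc: 15%.
Aggregating (R3): 19.278% + 17.7848% + 15% = 52.0628%.
52.0628% exceeds the 25% threshold, so Luis is a related party to Ashford Manufacturing Inc.

Yes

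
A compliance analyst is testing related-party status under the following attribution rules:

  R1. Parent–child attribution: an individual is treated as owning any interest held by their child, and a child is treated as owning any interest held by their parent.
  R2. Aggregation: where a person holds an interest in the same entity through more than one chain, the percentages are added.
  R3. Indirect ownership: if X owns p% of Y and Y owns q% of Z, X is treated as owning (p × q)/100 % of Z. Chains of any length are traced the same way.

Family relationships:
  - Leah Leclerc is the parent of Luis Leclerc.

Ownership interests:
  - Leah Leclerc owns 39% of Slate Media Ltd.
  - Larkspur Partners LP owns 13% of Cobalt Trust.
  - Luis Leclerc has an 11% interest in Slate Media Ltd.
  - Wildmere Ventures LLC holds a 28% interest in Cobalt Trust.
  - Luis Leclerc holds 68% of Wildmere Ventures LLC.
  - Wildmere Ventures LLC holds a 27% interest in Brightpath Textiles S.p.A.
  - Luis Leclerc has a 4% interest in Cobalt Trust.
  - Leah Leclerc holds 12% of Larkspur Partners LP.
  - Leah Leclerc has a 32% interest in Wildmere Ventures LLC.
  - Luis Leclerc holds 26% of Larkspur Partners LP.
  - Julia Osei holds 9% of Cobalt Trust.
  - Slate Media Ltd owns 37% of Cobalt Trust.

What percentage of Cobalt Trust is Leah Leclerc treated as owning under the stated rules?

55.44%

By parent–child attribution (R1), Leah Leclerc is treated as also owning Luis Leclerc's interest in Larkspur Partners LP, giving 12% + 26% = 38%.
By parent–child attribution (R1), Leah Leclerc is treated as also owning Luis Leclerc's interest in Slate Media Ltd, giving 39% + 11% = 50%.
By parent–child attribution (R1), Leah Leclerc is treated as also owning Luis Leclerc's interest in Wildmere Ventures LLC, giving 32% + 68% = 100%.
By parent–child attribution (R1), Leah Leclerc is treated as owning Luis Leclerc's 4% interest in Cobalt Trust.
Chain via Larkspur Partners LP (R3): 38% × 13% = 4.94% of Cobalt Trust.
Chain via Slate Media Ltd (R3): 50% × 37% = 18.5% of Cobalt Trust.
Chain via Wildmere Ventures LLC (R3): 100% × 28% = 28% of Cobalt Trust.
Direct interest in Cobalt Trust: 4%.
Aggregating (R2): 4.94% + 18.5% + 28% + 4% = 55.44%.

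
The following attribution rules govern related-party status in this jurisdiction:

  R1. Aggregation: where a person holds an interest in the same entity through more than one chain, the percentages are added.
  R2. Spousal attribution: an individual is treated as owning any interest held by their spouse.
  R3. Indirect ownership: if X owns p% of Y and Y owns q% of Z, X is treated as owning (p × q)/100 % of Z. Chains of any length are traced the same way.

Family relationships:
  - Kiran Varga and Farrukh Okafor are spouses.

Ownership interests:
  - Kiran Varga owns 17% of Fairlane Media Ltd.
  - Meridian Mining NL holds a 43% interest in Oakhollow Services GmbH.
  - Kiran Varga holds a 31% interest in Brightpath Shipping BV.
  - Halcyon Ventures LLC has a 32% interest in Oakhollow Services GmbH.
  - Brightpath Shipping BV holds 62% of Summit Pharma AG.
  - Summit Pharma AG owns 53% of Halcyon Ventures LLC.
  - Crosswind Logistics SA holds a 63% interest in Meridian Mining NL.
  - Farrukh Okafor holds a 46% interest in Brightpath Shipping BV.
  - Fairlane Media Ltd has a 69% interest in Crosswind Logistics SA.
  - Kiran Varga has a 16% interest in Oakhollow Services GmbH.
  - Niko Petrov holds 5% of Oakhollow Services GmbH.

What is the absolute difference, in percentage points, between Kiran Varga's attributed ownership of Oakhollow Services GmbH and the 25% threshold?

2.274361

By spousal attribution (R2), Kiran Varga is treated as also owning Farrukh Okafor's interest in Brightpath Shipping BV, giving 31% + 46% = 77%.
Chain via Fairlane Media Ltd → Crosswind Logistics SA → Meridian Mining NL (R3): 17% × 69% × 63% × 43% = 3.177657% of Oakhollow Services GmbH.
Chain via Brightpath Shipping BV → Summit Pharma AG → Halcyon Ventures LLC (R3): 77% × 62% × 53% × 32% = 8.096704% of Oakhollow Services GmbH.
Direct interest in Oakhollow Services GmbH: 16%.
Aggregating (R1): 3.177657% + 8.096704% + 16% = 27.274361%.
27.274361% exceeds the 25% threshold by 2.274361 percentage points.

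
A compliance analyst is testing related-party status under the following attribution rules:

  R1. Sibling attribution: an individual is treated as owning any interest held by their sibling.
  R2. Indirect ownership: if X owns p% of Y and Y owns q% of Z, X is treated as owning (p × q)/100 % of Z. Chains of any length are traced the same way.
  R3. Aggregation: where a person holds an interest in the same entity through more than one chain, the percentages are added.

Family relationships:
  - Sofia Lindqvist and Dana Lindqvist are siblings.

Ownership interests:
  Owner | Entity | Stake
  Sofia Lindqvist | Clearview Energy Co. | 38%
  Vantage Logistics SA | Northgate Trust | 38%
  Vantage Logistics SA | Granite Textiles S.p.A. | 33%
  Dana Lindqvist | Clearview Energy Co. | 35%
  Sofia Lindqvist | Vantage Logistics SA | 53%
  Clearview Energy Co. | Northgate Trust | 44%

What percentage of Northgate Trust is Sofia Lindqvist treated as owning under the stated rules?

52.26%

By sibling attribution (R1), Sofia Lindqvist is treated as also owning Dana Lindqvist's interest in Clearview Energy Co, giving 38% + 35% = 73%.
Chain via Clearview Energy Co. (R2): 73% × 44% = 32.12% of Northgate Trust.
Chain via Vantage Logistics SA (R2): 53% × 38% = 20.14% of Northgate Trust.
Aggregating (R3): 32.12% + 20.14% = 52.26%.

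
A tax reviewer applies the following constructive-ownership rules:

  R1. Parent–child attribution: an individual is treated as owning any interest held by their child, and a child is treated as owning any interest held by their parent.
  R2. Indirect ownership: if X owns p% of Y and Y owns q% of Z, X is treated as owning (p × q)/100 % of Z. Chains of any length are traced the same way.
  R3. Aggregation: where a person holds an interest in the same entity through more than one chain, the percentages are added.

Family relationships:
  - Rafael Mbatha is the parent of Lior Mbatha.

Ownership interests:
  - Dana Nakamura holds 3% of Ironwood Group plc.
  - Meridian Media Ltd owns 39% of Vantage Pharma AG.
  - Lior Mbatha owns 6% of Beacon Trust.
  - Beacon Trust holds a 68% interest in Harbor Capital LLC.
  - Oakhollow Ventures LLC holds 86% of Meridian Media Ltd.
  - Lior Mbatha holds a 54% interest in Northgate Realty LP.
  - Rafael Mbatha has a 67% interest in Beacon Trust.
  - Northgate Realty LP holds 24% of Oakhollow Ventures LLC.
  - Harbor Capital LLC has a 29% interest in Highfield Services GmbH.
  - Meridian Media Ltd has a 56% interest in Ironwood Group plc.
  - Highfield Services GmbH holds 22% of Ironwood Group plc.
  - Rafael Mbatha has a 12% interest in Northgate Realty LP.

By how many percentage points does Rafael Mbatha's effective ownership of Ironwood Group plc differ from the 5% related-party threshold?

By parent–child attribution (R1), Rafael Mbatha is treated as also owning Lior Mbatha's interest in Beacon Trust, giving 67% + 6% = 73%.
By parent–child attribution (R1), Rafael Mbatha is treated as also owning Lior Mbatha's interest in Northgate Realty LP, giving 12% + 54% = 66%.
Chain via Beacon Trust → Harbor Capital LLC → Highfield Services GmbH (R2): 73% × 68% × 29% × 22% = 3.167032% of Ironwood Group plc.
Chain via Northgate Realty LP → Oakhollow Ventures LLC → Meridian Media Ltd (R2): 66% × 24% × 86% × 56% = 7.628544% of Ironwood Group plc.
Aggregating (R3): 3.167032% + 7.628544% = 10.795576%.
10.795576% exceeds the 5% threshold by 5.795576 percentage points.

5.795576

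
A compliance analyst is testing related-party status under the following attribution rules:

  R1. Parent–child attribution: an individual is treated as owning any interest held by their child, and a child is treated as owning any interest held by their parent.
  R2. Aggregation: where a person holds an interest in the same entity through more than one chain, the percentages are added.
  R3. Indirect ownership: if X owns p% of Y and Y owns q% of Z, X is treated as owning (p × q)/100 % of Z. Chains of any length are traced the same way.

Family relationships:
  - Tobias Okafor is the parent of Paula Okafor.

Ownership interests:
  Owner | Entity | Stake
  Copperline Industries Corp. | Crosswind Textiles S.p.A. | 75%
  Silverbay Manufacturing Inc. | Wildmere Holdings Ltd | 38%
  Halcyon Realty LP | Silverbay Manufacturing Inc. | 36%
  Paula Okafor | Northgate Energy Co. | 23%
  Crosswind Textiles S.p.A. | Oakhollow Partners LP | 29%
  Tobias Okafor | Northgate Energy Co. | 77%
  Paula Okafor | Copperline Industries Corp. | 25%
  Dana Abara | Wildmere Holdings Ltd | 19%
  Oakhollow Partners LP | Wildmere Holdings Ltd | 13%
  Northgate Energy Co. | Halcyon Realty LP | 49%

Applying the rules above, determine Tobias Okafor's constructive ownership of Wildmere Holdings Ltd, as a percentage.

7.410075%

By parent–child attribution (R1), Tobias Okafor is treated as also owning Paula Okafor's interest in Northgate Energy Co, giving 77% + 23% = 100%.
By parent–child attribution (R1), Tobias Okafor is treated as owning Paula Okafor's 25% interest in Copperline Industries Corp.
Chain via Northgate Energy Co. → Halcyon Realty LP → Silverbay Manufacturing Inc. (R3): 100% × 49% × 36% × 38% = 6.7032% of Wildmere Holdings Ltd.
Chain via Copperline Industries Corp. → Crosswind Textiles S.p.A. → Oakhollow Partners LP (R3): 25% × 75% × 29% × 13% = 0.706875% of Wildmere Holdings Ltd.
Aggregating (R2): 6.7032% + 0.706875% = 7.410075%.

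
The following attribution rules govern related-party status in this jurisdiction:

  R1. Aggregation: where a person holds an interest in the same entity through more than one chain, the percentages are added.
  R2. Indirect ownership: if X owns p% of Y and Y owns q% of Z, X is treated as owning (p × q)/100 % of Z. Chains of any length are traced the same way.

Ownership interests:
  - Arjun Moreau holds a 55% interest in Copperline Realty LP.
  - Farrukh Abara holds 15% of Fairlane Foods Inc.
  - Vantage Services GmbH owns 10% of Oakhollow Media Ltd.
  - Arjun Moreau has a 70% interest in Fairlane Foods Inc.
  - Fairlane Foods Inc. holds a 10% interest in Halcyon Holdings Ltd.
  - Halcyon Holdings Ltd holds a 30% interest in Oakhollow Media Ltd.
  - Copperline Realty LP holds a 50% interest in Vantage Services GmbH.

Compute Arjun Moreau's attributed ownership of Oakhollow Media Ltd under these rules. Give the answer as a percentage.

Chain via Fairlane Foods Inc. → Halcyon Holdings Ltd (R2): 70% × 10% × 30% = 2.1% of Oakhollow Media Ltd.
Chain via Copperline Realty LP → Vantage Services GmbH (R2): 55% × 50% × 10% = 2.75% of Oakhollow Media Ltd.
Aggregating (R1): 2.1% + 2.75% = 4.85%.

4.85%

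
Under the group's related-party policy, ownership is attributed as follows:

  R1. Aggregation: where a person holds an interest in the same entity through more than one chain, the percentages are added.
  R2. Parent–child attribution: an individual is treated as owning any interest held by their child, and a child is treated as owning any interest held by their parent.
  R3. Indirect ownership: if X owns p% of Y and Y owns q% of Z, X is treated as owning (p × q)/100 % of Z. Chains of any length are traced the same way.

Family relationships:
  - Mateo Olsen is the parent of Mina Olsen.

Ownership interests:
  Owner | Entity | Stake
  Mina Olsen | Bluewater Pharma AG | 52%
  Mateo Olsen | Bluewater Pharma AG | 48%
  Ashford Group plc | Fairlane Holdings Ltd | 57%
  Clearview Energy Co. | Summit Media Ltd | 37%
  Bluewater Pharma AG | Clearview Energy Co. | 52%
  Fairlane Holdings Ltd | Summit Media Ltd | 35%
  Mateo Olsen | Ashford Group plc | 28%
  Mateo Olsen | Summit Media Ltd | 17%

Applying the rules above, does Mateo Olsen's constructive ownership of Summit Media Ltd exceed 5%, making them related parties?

By parent–child attribution (R2), Mateo Olsen is treated as also owning Mina Olsen's interest in Bluewater Pharma AG, giving 48% + 52% = 100%.
Chain via Bluewater Pharma AG → Clearview Energy Co. (R3): 100% × 52% × 37% = 19.24% of Summit Media Ltd.
Chain via Ashford Group plc → Fairlane Holdings Ltd (R3): 28% × 57% × 35% = 5.586% of Summit Media Ltd.
Direct interest in Summit Media Ltd: 17%.
Aggregating (R1): 19.24% + 5.586% + 17% = 41.826%.
41.826% exceeds the 5% threshold, so Mateo is a related party to Summit Media Ltd.

Yes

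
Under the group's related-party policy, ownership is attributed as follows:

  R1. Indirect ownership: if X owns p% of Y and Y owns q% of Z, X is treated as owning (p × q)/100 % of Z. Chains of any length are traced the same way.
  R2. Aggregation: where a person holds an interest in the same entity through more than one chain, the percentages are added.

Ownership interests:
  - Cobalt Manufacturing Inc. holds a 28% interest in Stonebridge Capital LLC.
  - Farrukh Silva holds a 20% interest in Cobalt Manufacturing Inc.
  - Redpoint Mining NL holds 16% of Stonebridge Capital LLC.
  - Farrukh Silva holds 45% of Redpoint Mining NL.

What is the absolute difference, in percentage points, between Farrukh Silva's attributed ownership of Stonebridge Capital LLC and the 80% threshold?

67.2

Chain via Redpoint Mining NL (R1): 45% × 16% = 7.2% of Stonebridge Capital LLC.
Chain via Cobalt Manufacturing Inc. (R1): 20% × 28% = 5.6% of Stonebridge Capital LLC.
Aggregating (R2): 7.2% + 5.6% = 12.8%.
12.8% falls short of the 80% threshold by 67.2 percentage points.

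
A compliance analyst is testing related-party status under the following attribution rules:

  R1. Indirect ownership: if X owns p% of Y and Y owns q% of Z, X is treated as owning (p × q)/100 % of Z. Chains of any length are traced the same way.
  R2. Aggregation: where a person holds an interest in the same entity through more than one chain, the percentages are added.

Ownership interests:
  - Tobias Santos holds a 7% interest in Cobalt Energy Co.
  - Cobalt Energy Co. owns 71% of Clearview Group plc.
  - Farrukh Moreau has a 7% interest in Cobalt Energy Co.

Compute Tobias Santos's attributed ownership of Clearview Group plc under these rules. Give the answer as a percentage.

Chain via Cobalt Energy Co. (R1): 7% × 71% = 4.97% of Clearview Group plc.

4.97%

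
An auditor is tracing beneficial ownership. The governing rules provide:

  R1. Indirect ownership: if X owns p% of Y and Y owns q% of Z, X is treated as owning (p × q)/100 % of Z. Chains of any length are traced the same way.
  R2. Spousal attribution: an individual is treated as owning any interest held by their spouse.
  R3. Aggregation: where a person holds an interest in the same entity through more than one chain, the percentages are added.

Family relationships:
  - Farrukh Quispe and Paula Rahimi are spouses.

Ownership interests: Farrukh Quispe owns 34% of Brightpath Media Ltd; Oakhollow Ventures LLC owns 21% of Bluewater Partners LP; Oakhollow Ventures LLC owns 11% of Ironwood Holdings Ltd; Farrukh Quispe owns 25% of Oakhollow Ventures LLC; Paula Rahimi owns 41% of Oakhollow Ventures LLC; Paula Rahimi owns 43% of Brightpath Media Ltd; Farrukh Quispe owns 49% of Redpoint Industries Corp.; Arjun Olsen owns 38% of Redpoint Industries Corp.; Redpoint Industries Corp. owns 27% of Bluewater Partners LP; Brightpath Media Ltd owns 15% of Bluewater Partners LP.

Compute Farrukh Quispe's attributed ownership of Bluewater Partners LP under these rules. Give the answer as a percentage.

By spousal attribution (R2), Farrukh Quispe is treated as also owning Paula Rahimi's interest in Brightpath Media Ltd, giving 34% + 43% = 77%.
By spousal attribution (R2), Farrukh Quispe is treated as also owning Paula Rahimi's interest in Oakhollow Ventures LLC, giving 25% + 41% = 66%.
Chain via Brightpath Media Ltd (R1): 77% × 15% = 11.55% of Bluewater Partners LP.
Chain via Oakhollow Ventures LLC (R1): 66% × 21% = 13.86% of Bluewater Partners LP.
Chain via Redpoint Industries Corp. (R1): 49% × 27% = 13.23% of Bluewater Partners LP.
Aggregating (R3): 11.55% + 13.86% + 13.23% = 38.64%.

38.64%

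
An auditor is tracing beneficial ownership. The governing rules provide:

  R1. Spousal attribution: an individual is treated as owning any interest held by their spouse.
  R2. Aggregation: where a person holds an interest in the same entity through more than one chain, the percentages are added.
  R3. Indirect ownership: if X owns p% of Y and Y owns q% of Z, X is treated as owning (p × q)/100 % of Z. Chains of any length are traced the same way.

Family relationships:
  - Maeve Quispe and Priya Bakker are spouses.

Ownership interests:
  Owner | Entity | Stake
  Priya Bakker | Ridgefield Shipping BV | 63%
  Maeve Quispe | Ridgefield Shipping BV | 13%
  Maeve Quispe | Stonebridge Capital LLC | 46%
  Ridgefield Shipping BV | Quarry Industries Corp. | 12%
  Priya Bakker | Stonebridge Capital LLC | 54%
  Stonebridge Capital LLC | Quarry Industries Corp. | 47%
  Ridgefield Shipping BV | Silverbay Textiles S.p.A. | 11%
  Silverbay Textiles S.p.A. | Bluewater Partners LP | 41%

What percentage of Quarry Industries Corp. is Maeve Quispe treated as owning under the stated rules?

56.12%

By spousal attribution (R1), Maeve Quispe is treated as also owning Priya Bakker's interest in Ridgefield Shipping BV, giving 13% + 63% = 76%.
By spousal attribution (R1), Maeve Quispe is treated as also owning Priya Bakker's interest in Stonebridge Capital LLC, giving 46% + 54% = 100%.
Chain via Ridgefield Shipping BV (R3): 76% × 12% = 9.12% of Quarry Industries Corp.
Chain via Stonebridge Capital LLC (R3): 100% × 47% = 47% of Quarry Industries Corp.
Aggregating (R2): 9.12% + 47% = 56.12%.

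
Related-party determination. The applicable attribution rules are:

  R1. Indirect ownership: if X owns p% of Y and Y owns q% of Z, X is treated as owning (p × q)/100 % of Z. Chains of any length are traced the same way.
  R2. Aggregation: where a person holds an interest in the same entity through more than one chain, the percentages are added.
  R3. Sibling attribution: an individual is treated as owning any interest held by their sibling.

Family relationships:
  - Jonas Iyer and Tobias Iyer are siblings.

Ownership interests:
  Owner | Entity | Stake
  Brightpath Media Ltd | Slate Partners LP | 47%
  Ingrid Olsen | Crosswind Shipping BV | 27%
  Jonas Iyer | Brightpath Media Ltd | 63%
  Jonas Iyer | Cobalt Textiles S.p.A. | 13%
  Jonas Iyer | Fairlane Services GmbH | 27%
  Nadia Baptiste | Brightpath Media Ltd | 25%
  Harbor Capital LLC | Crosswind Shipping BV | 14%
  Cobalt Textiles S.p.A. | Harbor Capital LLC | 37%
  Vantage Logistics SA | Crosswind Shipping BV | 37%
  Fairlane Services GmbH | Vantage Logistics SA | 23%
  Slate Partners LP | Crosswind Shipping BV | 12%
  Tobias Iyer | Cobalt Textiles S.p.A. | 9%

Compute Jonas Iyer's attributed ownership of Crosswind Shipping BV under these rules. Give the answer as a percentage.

By sibling attribution (R3), Jonas Iyer is treated as also owning Tobias Iyer's interest in Cobalt Textiles S.p.A, giving 13% + 9% = 22%.
Chain via Cobalt Textiles S.p.A. → Harbor Capital LLC (R1): 22% × 37% × 14% = 1.1396% of Crosswind Shipping BV.
Chain via Brightpath Media Ltd → Slate Partners LP (R1): 63% × 47% × 12% = 3.5532% of Crosswind Shipping BV.
Chain via Fairlane Services GmbH → Vantage Logistics SA (R1): 27% × 23% × 37% = 2.2977% of Crosswind Shipping BV.
Aggregating (R2): 1.1396% + 3.5532% + 2.2977% = 6.9905%.

6.9905%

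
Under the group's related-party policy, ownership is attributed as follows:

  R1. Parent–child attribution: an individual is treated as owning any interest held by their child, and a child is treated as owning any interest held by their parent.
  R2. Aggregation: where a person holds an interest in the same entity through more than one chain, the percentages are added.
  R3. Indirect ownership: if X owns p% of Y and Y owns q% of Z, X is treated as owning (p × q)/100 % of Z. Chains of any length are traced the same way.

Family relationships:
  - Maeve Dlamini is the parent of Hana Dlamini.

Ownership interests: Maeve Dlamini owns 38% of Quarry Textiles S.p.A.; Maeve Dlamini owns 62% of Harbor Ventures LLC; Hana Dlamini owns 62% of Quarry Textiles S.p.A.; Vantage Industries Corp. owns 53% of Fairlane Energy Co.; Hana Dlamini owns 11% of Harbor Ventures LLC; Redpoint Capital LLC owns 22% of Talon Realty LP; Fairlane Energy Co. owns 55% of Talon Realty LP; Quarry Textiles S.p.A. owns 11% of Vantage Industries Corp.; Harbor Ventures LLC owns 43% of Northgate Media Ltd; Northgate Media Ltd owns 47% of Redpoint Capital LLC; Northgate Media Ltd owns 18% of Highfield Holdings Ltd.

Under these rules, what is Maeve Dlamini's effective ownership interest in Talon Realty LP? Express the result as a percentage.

6.452226%

By parent–child attribution (R1), Maeve Dlamini is treated as also owning Hana Dlamini's interest in Harbor Ventures LLC, giving 62% + 11% = 73%.
By parent–child attribution (R1), Maeve Dlamini is treated as also owning Hana Dlamini's interest in Quarry Textiles S.p.A, giving 38% + 62% = 100%.
Chain via Harbor Ventures LLC → Northgate Media Ltd → Redpoint Capital LLC (R3): 73% × 43% × 47% × 22% = 3.245726% of Talon Realty LP.
Chain via Quarry Textiles S.p.A. → Vantage Industries Corp. → Fairlane Energy Co. (R3): 100% × 11% × 53% × 55% = 3.2065% of Talon Realty LP.
Aggregating (R2): 3.245726% + 3.2065% = 6.452226%.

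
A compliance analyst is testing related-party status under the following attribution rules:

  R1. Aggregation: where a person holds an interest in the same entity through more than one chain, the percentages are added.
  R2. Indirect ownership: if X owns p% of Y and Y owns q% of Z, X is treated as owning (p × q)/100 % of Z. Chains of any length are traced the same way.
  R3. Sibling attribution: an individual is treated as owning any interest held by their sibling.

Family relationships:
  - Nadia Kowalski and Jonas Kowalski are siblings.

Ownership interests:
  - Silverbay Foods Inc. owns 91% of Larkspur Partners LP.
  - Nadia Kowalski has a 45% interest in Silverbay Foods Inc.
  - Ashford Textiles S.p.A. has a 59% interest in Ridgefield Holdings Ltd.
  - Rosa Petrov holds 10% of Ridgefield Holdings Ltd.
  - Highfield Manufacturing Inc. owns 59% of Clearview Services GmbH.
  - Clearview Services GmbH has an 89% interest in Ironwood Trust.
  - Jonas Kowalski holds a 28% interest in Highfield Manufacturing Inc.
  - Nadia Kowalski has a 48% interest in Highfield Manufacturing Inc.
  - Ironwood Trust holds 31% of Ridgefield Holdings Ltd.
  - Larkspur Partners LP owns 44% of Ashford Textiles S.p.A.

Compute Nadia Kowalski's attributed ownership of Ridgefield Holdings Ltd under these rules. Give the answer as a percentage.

23.001976%

By sibling attribution (R3), Nadia Kowalski is treated as also owning Jonas Kowalski's interest in Highfield Manufacturing Inc, giving 48% + 28% = 76%.
Chain via Silverbay Foods Inc. → Larkspur Partners LP → Ashford Textiles S.p.A. (R2): 45% × 91% × 44% × 59% = 10.63062% of Ridgefield Holdings Ltd.
Chain via Highfield Manufacturing Inc. → Clearview Services GmbH → Ironwood Trust (R2): 76% × 59% × 89% × 31% = 12.371356% of Ridgefield Holdings Ltd.
Aggregating (R1): 10.63062% + 12.371356% = 23.001976%.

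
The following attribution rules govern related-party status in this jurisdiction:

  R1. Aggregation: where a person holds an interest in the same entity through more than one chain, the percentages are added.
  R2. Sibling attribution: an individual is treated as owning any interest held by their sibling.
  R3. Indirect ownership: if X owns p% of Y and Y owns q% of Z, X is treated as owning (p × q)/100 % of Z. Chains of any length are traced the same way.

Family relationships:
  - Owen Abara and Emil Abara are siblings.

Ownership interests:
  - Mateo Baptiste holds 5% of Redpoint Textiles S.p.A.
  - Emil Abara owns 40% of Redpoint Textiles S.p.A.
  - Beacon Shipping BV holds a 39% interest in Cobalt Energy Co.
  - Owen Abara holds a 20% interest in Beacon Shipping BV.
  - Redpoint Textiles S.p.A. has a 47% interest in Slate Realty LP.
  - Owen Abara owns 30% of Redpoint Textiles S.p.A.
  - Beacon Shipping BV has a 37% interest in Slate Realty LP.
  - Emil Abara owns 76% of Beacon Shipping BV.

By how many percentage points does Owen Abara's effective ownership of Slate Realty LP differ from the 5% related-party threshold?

63.42

By sibling attribution (R2), Owen Abara is treated as also owning Emil Abara's interest in Redpoint Textiles S.p.A, giving 30% + 40% = 70%.
By sibling attribution (R2), Owen Abara is treated as also owning Emil Abara's interest in Beacon Shipping BV, giving 20% + 76% = 96%.
Chain via Redpoint Textiles S.p.A. (R3): 70% × 47% = 32.9% of Slate Realty LP.
Chain via Beacon Shipping BV (R3): 96% × 37% = 35.52% of Slate Realty LP.
Aggregating (R1): 32.9% + 35.52% = 68.42%.
68.42% exceeds the 5% threshold by 63.42 percentage points.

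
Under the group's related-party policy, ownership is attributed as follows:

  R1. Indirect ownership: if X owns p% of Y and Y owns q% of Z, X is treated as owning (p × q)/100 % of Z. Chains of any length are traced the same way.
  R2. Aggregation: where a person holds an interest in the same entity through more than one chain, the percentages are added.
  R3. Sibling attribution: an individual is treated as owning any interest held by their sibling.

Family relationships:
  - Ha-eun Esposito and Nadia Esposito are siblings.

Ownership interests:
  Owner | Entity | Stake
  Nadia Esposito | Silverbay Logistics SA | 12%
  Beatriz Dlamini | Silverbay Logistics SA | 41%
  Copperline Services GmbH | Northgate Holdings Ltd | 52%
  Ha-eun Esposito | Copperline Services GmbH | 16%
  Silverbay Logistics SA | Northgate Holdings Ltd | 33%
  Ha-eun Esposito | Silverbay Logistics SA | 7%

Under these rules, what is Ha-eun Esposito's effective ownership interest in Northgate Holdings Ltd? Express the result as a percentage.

14.59%

By sibling attribution (R3), Ha-eun Esposito is treated as also owning Nadia Esposito's interest in Silverbay Logistics SA, giving 7% + 12% = 19%.
Chain via Silverbay Logistics SA (R1): 19% × 33% = 6.27% of Northgate Holdings Ltd.
Chain via Copperline Services GmbH (R1): 16% × 52% = 8.32% of Northgate Holdings Ltd.
Aggregating (R2): 6.27% + 8.32% = 14.59%.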